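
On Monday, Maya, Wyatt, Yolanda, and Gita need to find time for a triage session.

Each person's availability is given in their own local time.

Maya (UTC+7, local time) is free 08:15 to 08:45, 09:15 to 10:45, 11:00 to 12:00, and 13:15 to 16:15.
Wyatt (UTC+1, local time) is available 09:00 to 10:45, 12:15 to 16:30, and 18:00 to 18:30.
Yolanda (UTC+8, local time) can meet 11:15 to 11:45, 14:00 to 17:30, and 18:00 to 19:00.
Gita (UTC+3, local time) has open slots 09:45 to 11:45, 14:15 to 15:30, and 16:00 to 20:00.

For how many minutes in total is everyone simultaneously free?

Maya → UTC: 01:15–01:45, 02:15–03:45, 04:00–05:00, 06:15–09:15.
Wyatt → UTC: 08:00–09:45, 11:15–15:30, 17:00–17:30.
Yolanda → UTC: 03:15–03:45, 06:00–09:30, 10:00–11:00.
Gita → UTC: 06:45–08:45, 11:15–12:30, 13:00–17:00.
Maya ∩ Wyatt: 08:00–09:15.
Maya ∩ Wyatt ∩ Yolanda: 08:00–09:15.
Maya ∩ Wyatt ∩ Yolanda ∩ Gita: 08:00–08:45.
Total common minutes: 45.

45 minutes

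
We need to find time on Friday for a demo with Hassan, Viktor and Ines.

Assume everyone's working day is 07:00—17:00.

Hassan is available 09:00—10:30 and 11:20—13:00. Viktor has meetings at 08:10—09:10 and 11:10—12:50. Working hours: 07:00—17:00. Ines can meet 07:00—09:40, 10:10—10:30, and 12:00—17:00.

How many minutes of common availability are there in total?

Viktor free within 07:00–17:00: 07:00–08:10, 09:10–11:10, 12:50–17:00.
Hassan ∩ Viktor: 09:10–10:30, 12:50–13:00.
Hassan ∩ Viktor ∩ Ines: 09:10–09:40, 10:10–10:30, 12:50–13:00.
Total common minutes: 30 + 20 + 10 = 60.

60 minutes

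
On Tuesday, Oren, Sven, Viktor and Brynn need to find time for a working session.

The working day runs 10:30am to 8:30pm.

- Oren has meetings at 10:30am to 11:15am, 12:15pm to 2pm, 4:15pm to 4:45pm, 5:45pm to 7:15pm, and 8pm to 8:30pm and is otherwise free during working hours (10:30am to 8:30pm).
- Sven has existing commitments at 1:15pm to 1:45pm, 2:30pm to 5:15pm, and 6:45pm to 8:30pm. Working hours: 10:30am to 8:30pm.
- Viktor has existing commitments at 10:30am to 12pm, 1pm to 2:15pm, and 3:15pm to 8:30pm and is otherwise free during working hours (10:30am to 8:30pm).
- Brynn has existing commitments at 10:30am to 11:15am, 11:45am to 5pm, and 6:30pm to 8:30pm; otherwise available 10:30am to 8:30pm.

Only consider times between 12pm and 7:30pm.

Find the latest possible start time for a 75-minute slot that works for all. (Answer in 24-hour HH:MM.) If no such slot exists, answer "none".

none

Oren free within 10:30–20:30: 11:15–12:15, 14:00–16:15, 16:45–17:45, 19:15–20:00.
Sven free within 10:30–20:30: 10:30–13:15, 13:45–14:30, 17:15–18:45.
Viktor free within 10:30–20:30: 12:00–13:00, 14:15–15:15.
Brynn free within 10:30–20:30: 11:15–11:45, 17:00–18:30.
Oren ∩ Sven: 11:15–12:15, 14:00–14:30, 17:15–17:45.
Oren ∩ Sven ∩ Viktor: 12:00–12:15, 14:15–14:30.
Oren ∩ Sven ∩ Viktor ∩ Brynn: (none).
Restricted to 12:00–19:30: (none).
Windows ≥ 75 min: (none).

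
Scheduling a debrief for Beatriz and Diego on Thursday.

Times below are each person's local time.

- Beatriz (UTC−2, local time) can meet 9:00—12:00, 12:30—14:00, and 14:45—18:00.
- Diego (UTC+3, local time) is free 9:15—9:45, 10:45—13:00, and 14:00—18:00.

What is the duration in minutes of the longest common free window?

Beatriz → UTC: 11:00–14:00, 14:30–16:00, 16:45–20:00.
Diego → UTC: 06:15–06:45, 07:45–10:00, 11:00–15:00.
Beatriz ∩ Diego: 11:00–14:00, 14:30–15:00.
Common window lengths: 180, 30 min; longest is 180.

180 minutes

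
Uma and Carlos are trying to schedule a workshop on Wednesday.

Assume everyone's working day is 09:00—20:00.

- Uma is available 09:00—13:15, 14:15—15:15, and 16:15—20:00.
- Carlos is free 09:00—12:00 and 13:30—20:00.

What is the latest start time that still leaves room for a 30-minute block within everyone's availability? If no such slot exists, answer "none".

Uma ∩ Carlos: 09:00–12:00, 14:15–15:15, 16:15–20:00.
Windows ≥ 30 min: 09:00–12:00, 14:15–15:15, 16:15–20:00.
Latest start in the last window 16:15–20:00 is 20:00 − 30 min = 19:30.

19:30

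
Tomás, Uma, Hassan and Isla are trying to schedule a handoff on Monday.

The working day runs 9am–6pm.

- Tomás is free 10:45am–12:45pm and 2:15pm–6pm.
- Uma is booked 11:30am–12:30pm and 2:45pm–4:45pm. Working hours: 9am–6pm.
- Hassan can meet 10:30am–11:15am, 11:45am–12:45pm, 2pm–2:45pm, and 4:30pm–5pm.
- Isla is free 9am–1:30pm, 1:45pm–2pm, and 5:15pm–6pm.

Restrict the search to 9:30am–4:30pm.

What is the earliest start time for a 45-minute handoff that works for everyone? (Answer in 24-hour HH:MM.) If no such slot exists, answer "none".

none

Uma free within 09:00–18:00: 09:00–11:30, 12:30–14:45, 16:45–18:00.
Tomás ∩ Uma: 10:45–11:30, 12:30–12:45, 14:15–14:45, 16:45–18:00.
Tomás ∩ Uma ∩ Hassan: 10:45–11:15, 12:30–12:45, 14:15–14:45, 16:45–17:00.
Tomás ∩ Uma ∩ Hassan ∩ Isla: 10:45–11:15, 12:30–12:45.
Restricted to 09:30–16:30: 10:45–11:15, 12:30–12:45.
Windows ≥ 45 min: (none).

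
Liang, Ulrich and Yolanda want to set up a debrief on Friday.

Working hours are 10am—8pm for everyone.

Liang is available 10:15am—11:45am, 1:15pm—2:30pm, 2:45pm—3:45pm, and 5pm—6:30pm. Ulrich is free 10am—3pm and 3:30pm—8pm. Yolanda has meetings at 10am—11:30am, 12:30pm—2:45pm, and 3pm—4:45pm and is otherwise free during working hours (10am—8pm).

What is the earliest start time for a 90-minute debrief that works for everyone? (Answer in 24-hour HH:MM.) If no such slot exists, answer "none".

Yolanda free within 10:00–20:00: 11:30–12:30, 14:45–15:00, 16:45–20:00.
Liang ∩ Ulrich: 10:15–11:45, 13:15–14:30, 14:45–15:00, 15:30–15:45, 17:00–18:30.
Liang ∩ Ulrich ∩ Yolanda: 11:30–11:45, 14:45–15:00, 17:00–18:30.
Windows ≥ 90 min: 17:00–18:30.
Earliest such window starts at 17:00.

17:00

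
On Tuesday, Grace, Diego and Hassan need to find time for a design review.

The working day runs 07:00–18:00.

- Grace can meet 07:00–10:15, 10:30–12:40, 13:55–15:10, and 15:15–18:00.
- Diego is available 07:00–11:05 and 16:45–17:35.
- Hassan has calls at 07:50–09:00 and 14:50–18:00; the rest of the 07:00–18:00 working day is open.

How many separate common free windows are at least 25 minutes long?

Hassan free within 07:00–18:00: 07:00–07:50, 09:00–14:50.
Grace ∩ Diego: 07:00–10:15, 10:30–11:05, 16:45–17:35.
Grace ∩ Diego ∩ Hassan: 07:00–07:50, 09:00–10:15, 10:30–11:05.
Windows ≥ 25 min: 07:00–07:50, 09:00–10:15, 10:30–11:05.
That's 3 windows.

3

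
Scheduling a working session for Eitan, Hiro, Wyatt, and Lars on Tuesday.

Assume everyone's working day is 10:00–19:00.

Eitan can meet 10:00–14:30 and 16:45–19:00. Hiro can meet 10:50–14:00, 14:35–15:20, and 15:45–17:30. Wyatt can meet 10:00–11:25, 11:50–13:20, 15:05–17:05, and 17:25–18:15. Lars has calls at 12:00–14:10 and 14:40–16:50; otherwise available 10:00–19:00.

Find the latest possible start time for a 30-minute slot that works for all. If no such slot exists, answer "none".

10:55

Lars free within 10:00–19:00: 10:00–12:00, 14:10–14:40, 16:50–19:00.
Eitan ∩ Hiro: 10:50–14:00, 16:45–17:30.
Eitan ∩ Hiro ∩ Wyatt: 10:50–11:25, 11:50–13:20, 16:45–17:05, 17:25–17:30.
Eitan ∩ Hiro ∩ Wyatt ∩ Lars: 10:50–11:25, 11:50–12:00, 16:50–17:05, 17:25–17:30.
Windows ≥ 30 min: 10:50–11:25.
Latest start in the last window 10:50–11:25 is 11:25 − 30 min = 10:55.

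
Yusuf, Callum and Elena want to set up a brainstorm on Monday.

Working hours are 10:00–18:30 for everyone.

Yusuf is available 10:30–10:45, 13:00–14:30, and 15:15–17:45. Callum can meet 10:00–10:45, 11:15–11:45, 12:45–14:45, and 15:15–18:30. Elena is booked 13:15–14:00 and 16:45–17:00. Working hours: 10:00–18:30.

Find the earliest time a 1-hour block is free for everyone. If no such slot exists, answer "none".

Elena free within 10:00–18:30: 10:00–13:15, 14:00–16:45, 17:00–18:30.
Yusuf ∩ Callum: 10:30–10:45, 13:00–14:30, 15:15–17:45.
Yusuf ∩ Callum ∩ Elena: 10:30–10:45, 13:00–13:15, 14:00–14:30, 15:15–16:45, 17:00–17:45.
Windows ≥ 60 min: 15:15–16:45.
Earliest such window starts at 15:15.

15:15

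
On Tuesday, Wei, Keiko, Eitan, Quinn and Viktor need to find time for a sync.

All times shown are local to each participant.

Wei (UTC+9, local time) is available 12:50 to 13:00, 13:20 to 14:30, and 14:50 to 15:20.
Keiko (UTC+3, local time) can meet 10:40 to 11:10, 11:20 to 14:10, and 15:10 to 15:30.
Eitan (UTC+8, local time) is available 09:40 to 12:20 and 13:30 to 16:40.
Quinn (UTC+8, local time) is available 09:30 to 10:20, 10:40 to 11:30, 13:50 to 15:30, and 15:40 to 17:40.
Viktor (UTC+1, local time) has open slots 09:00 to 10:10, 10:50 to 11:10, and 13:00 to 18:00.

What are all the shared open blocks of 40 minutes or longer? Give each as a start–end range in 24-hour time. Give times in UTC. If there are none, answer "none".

none

Wei → UTC: 03:50–04:00, 04:20–05:30, 05:50–06:20.
Keiko → UTC: 07:40–08:10, 08:20–11:10, 12:10–12:30.
Eitan → UTC: 01:40–04:20, 05:30–08:40.
Quinn → UTC: 01:30–02:20, 02:40–03:30, 05:50–07:30, 07:40–09:40.
Viktor → UTC: 08:00–09:10, 09:50–10:10, 12:00–17:00.
Wei ∩ Keiko: (none).
Wei ∩ Keiko ∩ Eitan: (none).
Wei ∩ Keiko ∩ Eitan ∩ Quinn: (none).
Wei ∩ Keiko ∩ Eitan ∩ Quinn ∩ Viktor: (none).
Windows ≥ 40 min: (none).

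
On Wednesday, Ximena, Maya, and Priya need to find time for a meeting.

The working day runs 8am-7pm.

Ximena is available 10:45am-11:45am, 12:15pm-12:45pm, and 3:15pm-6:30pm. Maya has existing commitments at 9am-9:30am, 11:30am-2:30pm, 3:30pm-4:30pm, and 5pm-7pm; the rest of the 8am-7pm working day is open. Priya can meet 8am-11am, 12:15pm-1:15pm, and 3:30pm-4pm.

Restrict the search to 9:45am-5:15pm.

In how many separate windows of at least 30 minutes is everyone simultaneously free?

Maya free within 08:00–19:00: 08:00–09:00, 09:30–11:30, 14:30–15:30, 16:30–17:00.
Ximena ∩ Maya: 10:45–11:30, 15:15–15:30, 16:30–17:00.
Ximena ∩ Maya ∩ Priya: 10:45–11:00.
Restricted to 09:45–17:15: 10:45–11:00.
Windows ≥ 30 min: (none).
That's 0 windows.

0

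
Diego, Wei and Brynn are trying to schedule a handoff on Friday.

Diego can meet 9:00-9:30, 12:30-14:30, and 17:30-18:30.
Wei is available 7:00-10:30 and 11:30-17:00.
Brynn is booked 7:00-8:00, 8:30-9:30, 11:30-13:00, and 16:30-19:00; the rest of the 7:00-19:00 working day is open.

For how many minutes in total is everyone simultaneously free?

90 minutes

Brynn free within 07:00–19:00: 08:00–08:30, 09:30–11:30, 13:00–16:30.
Diego ∩ Wei: 09:00–09:30, 12:30–14:30.
Diego ∩ Wei ∩ Brynn: 13:00–14:30.
Total common minutes: 90.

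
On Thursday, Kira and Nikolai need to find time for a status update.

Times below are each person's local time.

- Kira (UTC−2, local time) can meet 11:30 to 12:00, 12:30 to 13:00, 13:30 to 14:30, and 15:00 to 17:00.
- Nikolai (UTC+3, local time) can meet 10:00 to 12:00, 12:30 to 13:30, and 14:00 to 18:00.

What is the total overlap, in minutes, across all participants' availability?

Kira → UTC: 13:30–14:00, 14:30–15:00, 15:30–16:30, 17:00–19:00.
Nikolai → UTC: 07:00–09:00, 09:30–10:30, 11:00–15:00.
Kira ∩ Nikolai: 13:30–14:00, 14:30–15:00.
Total common minutes: 30 + 30 = 60.

60 minutes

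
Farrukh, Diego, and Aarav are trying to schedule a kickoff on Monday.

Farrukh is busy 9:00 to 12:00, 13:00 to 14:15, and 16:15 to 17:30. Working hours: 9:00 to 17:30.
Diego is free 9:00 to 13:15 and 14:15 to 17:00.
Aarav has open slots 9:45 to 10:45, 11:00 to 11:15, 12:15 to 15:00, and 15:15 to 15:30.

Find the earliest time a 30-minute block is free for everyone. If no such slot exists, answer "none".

12:15

Farrukh free within 09:00–17:30: 12:00–13:00, 14:15–16:15.
Farrukh ∩ Diego: 12:00–13:00, 14:15–16:15.
Farrukh ∩ Diego ∩ Aarav: 12:15–13:00, 14:15–15:00, 15:15–15:30.
Windows ≥ 30 min: 12:15–13:00, 14:15–15:00.
Earliest such window starts at 12:15.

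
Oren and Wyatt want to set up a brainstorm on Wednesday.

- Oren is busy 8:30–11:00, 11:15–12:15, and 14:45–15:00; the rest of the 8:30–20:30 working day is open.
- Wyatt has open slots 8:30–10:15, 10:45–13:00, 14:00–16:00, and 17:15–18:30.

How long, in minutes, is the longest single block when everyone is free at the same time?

Oren free within 08:30–20:30: 11:00–11:15, 12:15–14:45, 15:00–20:30.
Oren ∩ Wyatt: 11:00–11:15, 12:15–13:00, 14:00–14:45, 15:00–16:00, 17:15–18:30.
Common window lengths: 15, 45, 45, 60, 75 min; longest is 75.

75 minutes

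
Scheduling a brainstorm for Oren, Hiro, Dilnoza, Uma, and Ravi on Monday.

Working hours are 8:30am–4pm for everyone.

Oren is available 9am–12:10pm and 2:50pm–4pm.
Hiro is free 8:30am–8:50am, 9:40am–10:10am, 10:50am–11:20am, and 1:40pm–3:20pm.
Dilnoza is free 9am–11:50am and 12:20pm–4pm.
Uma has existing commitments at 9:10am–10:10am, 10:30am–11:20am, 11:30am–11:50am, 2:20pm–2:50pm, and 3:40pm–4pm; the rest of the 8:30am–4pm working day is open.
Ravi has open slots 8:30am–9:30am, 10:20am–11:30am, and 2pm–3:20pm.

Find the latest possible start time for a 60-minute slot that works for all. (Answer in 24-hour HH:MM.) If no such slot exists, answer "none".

Uma free within 08:30–16:00: 08:30–09:10, 10:10–10:30, 11:20–11:30, 11:50–14:20, 14:50–15:40.
Oren ∩ Hiro: 09:40–10:10, 10:50–11:20, 14:50–15:20.
Oren ∩ Hiro ∩ Dilnoza: 09:40–10:10, 10:50–11:20, 14:50–15:20.
Oren ∩ Hiro ∩ Dilnoza ∩ Uma: 14:50–15:20.
Oren ∩ Hiro ∩ Dilnoza ∩ Uma ∩ Ravi: 14:50–15:20.
Windows ≥ 60 min: (none).

none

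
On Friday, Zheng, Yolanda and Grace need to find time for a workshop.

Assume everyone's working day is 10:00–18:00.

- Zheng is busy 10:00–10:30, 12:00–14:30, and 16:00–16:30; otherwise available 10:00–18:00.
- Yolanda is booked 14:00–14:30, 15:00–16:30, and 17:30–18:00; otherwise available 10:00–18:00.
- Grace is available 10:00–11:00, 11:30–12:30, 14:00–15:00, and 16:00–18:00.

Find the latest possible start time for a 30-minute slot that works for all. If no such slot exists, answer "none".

Zheng free within 10:00–18:00: 10:30–12:00, 14:30–16:00, 16:30–18:00.
Yolanda free within 10:00–18:00: 10:00–14:00, 14:30–15:00, 16:30–17:30.
Zheng ∩ Yolanda: 10:30–12:00, 14:30–15:00, 16:30–17:30.
Zheng ∩ Yolanda ∩ Grace: 10:30–11:00, 11:30–12:00, 14:30–15:00, 16:30–17:30.
Windows ≥ 30 min: 10:30–11:00, 11:30–12:00, 14:30–15:00, 16:30–17:30.
Latest start in the last window 16:30–17:30 is 17:30 − 30 min = 17:00.

17:00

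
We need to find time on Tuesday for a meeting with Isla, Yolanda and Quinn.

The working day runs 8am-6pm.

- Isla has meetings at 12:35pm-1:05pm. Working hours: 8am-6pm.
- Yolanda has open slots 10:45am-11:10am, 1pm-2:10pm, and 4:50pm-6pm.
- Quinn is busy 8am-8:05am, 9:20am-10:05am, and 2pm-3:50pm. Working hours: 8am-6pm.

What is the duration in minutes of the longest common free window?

70 minutes

Isla free within 08:00–18:00: 08:00–12:35, 13:05–18:00.
Quinn free within 08:00–18:00: 08:05–09:20, 10:05–14:00, 15:50–18:00.
Isla ∩ Yolanda: 10:45–11:10, 13:05–14:10, 16:50–18:00.
Isla ∩ Yolanda ∩ Quinn: 10:45–11:10, 13:05–14:00, 16:50–18:00.
Common window lengths: 25, 55, 70 min; longest is 70.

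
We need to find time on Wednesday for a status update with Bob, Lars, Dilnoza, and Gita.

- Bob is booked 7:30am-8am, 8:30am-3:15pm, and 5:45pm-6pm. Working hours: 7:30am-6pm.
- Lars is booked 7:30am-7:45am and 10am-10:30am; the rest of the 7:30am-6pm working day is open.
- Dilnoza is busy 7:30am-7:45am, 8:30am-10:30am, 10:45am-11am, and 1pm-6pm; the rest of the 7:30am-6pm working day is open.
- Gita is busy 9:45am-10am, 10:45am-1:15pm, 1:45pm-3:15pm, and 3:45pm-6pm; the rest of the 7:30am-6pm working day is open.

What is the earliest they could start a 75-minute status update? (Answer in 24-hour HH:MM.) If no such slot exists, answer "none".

Bob free within 07:30–18:00: 08:00–08:30, 15:15–17:45.
Lars free within 07:30–18:00: 07:45–10:00, 10:30–18:00.
Dilnoza free within 07:30–18:00: 07:45–08:30, 10:30–10:45, 11:00–13:00.
Gita free within 07:30–18:00: 07:30–09:45, 10:00–10:45, 13:15–13:45, 15:15–15:45.
Bob ∩ Lars: 08:00–08:30, 15:15–17:45.
Bob ∩ Lars ∩ Dilnoza: 08:00–08:30.
Bob ∩ Lars ∩ Dilnoza ∩ Gita: 08:00–08:30.
Windows ≥ 75 min: (none).

none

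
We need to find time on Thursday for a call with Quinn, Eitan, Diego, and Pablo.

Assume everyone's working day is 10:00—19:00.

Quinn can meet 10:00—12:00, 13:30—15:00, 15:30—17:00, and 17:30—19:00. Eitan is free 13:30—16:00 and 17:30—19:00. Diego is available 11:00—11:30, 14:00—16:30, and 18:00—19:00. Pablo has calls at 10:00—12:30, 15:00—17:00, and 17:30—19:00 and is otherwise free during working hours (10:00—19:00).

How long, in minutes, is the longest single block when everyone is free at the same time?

60 minutes

Pablo free within 10:00–19:00: 12:30–15:00, 17:00–17:30.
Quinn ∩ Eitan: 13:30–15:00, 15:30–16:00, 17:30–19:00.
Quinn ∩ Eitan ∩ Diego: 14:00–15:00, 15:30–16:00, 18:00–19:00.
Quinn ∩ Eitan ∩ Diego ∩ Pablo: 14:00–15:00.
Single common window of 60 minutes.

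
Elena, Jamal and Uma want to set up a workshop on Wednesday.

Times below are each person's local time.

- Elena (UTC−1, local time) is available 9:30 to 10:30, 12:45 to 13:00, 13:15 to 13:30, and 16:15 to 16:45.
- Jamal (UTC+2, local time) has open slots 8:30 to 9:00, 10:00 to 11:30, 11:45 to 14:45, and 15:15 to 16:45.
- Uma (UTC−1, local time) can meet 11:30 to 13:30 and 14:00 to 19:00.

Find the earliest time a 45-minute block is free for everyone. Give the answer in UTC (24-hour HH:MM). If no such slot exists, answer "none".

none

Elena → UTC: 10:30–11:30, 13:45–14:00, 14:15–14:30, 17:15–17:45.
Jamal → UTC: 06:30–07:00, 08:00–09:30, 09:45–12:45, 13:15–14:45.
Uma → UTC: 12:30–14:30, 15:00–20:00.
Elena ∩ Jamal: 10:30–11:30, 13:45–14:00, 14:15–14:30.
Elena ∩ Jamal ∩ Uma: 13:45–14:00, 14:15–14:30.
Windows ≥ 45 min: (none).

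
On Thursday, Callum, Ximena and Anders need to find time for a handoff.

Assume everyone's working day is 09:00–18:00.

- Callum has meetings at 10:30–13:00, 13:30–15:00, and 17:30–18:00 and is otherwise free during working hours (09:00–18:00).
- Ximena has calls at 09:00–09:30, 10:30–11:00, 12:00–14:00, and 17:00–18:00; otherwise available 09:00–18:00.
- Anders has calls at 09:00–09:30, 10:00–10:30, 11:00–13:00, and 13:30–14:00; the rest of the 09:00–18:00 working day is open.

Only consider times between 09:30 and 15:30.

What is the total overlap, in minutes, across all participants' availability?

Callum free within 09:00–18:00: 09:00–10:30, 13:00–13:30, 15:00–17:30.
Ximena free within 09:00–18:00: 09:30–10:30, 11:00–12:00, 14:00–17:00.
Anders free within 09:00–18:00: 09:30–10:00, 10:30–11:00, 13:00–13:30, 14:00–18:00.
Callum ∩ Ximena: 09:30–10:30, 15:00–17:00.
Callum ∩ Ximena ∩ Anders: 09:30–10:00, 15:00–17:00.
Restricted to 09:30–15:30: 09:30–10:00, 15:00–15:30.
Total common minutes: 30 + 30 = 60.

60 minutes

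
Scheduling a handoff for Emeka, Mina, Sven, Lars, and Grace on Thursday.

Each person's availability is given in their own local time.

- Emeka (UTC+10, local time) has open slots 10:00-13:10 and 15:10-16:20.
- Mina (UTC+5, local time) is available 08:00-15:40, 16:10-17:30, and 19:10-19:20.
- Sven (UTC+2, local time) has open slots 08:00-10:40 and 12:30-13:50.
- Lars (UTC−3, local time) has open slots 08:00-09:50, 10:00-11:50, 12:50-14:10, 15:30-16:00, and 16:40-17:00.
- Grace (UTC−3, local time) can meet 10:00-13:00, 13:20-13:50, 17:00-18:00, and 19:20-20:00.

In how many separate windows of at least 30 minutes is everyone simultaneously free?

Emeka → UTC: 00:00–03:10, 05:10–06:20.
Mina → UTC: 03:00–10:40, 11:10–12:30, 14:10–14:20.
Sven → UTC: 06:00–08:40, 10:30–11:50.
Lars → UTC: 11:00–12:50, 13:00–14:50, 15:50–17:10, 18:30–19:00, 19:40–20:00.
Grace → UTC: 13:00–16:00, 16:20–16:50, 20:00–21:00, 22:20–23:00.
Emeka ∩ Mina: 03:00–03:10, 05:10–06:20.
Emeka ∩ Mina ∩ Sven: 06:00–06:20.
Emeka ∩ Mina ∩ Sven ∩ Lars: (none).
Emeka ∩ Mina ∩ Sven ∩ Lars ∩ Grace: (none).
Windows ≥ 30 min: (none).
That's 0 windows.

0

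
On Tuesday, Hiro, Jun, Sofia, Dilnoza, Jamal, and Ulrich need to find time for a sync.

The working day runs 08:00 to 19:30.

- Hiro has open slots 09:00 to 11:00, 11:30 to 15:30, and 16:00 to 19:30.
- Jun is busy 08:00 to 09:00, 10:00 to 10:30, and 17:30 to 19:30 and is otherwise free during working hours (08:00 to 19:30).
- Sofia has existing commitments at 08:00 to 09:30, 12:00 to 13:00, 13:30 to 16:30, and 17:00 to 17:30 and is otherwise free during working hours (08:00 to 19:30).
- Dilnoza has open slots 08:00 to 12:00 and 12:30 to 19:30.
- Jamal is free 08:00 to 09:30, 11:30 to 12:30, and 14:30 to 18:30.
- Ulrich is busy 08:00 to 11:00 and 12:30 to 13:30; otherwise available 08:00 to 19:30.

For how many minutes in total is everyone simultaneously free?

60 minutes

Jun free within 08:00–19:30: 09:00–10:00, 10:30–17:30.
Sofia free within 08:00–19:30: 09:30–12:00, 13:00–13:30, 16:30–17:00, 17:30–19:30.
Ulrich free within 08:00–19:30: 11:00–12:30, 13:30–19:30.
Hiro ∩ Jun: 09:00–10:00, 10:30–11:00, 11:30–15:30, 16:00–17:30.
Hiro ∩ Jun ∩ Sofia: 09:30–10:00, 10:30–11:00, 11:30–12:00, 13:00–13:30, 16:30–17:00.
Hiro ∩ Jun ∩ Sofia ∩ Dilnoza: 09:30–10:00, 10:30–11:00, 11:30–12:00, 13:00–13:30, 16:30–17:00.
Hiro ∩ Jun ∩ Sofia ∩ Dilnoza ∩ Jamal: 11:30–12:00, 16:30–17:00.
Hiro ∩ Jun ∩ Sofia ∩ Dilnoza ∩ Jamal ∩ Ulrich: 11:30–12:00, 16:30–17:00.
Total common minutes: 30 + 30 = 60.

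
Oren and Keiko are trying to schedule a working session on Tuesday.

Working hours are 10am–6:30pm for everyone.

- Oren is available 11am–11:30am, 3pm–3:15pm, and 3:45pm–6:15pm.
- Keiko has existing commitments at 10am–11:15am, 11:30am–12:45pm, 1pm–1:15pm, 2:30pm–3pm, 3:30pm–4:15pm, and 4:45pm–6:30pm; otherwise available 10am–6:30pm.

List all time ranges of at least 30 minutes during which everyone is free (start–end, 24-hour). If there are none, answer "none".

Keiko free within 10:00–18:30: 11:15–11:30, 12:45–13:00, 13:15–14:30, 15:00–15:30, 16:15–16:45.
Oren ∩ Keiko: 11:15–11:30, 15:00–15:15, 16:15–16:45.
Windows ≥ 30 min: 16:15–16:45.

16:15–16:45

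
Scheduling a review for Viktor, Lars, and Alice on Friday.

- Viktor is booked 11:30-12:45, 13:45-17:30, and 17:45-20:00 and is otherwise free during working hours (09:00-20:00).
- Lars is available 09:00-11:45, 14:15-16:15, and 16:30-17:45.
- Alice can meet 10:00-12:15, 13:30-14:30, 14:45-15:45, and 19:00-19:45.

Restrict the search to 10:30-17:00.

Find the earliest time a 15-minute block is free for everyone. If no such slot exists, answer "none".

Viktor free within 09:00–20:00: 09:00–11:30, 12:45–13:45, 17:30–17:45.
Viktor ∩ Lars: 09:00–11:30, 17:30–17:45.
Viktor ∩ Lars ∩ Alice: 10:00–11:30.
Restricted to 10:30–17:00: 10:30–11:30.
Windows ≥ 15 min: 10:30–11:30.
Earliest such window starts at 10:30.

10:30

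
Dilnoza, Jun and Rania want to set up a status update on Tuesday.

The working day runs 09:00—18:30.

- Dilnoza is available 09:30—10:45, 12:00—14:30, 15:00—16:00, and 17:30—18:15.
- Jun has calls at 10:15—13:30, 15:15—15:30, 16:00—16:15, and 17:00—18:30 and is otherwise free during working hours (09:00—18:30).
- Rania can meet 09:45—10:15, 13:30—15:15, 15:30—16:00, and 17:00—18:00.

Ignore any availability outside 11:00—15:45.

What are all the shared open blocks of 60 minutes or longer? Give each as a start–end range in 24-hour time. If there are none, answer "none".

13:30–14:30

Jun free within 09:00–18:30: 09:00–10:15, 13:30–15:15, 15:30–16:00, 16:15–17:00.
Dilnoza ∩ Jun: 09:30–10:15, 13:30–14:30, 15:00–15:15, 15:30–16:00.
Dilnoza ∩ Jun ∩ Rania: 09:45–10:15, 13:30–14:30, 15:00–15:15, 15:30–16:00.
Restricted to 11:00–15:45: 13:30–14:30, 15:00–15:15, 15:30–15:45.
Windows ≥ 60 min: 13:30–14:30.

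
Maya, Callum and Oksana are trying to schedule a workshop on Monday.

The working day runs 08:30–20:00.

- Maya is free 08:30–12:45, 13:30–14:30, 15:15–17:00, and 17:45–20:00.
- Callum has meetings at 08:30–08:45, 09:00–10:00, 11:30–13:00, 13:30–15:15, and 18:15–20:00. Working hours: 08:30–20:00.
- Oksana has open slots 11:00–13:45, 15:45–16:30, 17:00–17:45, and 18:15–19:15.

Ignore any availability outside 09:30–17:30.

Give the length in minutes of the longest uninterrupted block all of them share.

45 minutes

Callum free within 08:30–20:00: 08:45–09:00, 10:00–11:30, 13:00–13:30, 15:15–18:15.
Maya ∩ Callum: 08:45–09:00, 10:00–11:30, 15:15–17:00, 17:45–18:15.
Maya ∩ Callum ∩ Oksana: 11:00–11:30, 15:45–16:30.
Restricted to 09:30–17:30: 11:00–11:30, 15:45–16:30.
Common window lengths: 30, 45 min; longest is 45.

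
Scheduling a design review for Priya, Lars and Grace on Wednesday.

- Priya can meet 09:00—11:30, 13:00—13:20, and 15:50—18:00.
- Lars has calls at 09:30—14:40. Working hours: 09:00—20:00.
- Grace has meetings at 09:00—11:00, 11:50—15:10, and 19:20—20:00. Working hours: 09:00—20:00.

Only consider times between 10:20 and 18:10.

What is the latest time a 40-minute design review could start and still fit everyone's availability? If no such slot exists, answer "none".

Lars free within 09:00–20:00: 09:00–09:30, 14:40–20:00.
Grace free within 09:00–20:00: 11:00–11:50, 15:10–19:20.
Priya ∩ Lars: 09:00–09:30, 15:50–18:00.
Priya ∩ Lars ∩ Grace: 15:50–18:00.
Restricted to 10:20–18:10: 15:50–18:00.
Windows ≥ 40 min: 15:50–18:00.
Latest start in the last window 15:50–18:00 is 18:00 − 40 min = 17:20.

17:20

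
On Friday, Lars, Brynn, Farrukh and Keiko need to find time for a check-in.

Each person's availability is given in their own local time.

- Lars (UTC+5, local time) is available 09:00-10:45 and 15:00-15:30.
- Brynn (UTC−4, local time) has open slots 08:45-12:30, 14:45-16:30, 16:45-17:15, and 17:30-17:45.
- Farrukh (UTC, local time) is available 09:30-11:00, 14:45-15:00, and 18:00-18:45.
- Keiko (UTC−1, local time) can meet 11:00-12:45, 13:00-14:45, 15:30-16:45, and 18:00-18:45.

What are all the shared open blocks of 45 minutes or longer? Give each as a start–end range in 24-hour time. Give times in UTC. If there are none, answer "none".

none

Lars → UTC: 04:00–05:45, 10:00–10:30.
Brynn → UTC: 12:45–16:30, 18:45–20:30, 20:45–21:15, 21:30–21:45.
Farrukh → UTC: 09:30–11:00, 14:45–15:00, 18:00–18:45.
Keiko → UTC: 12:00–13:45, 14:00–15:45, 16:30–17:45, 19:00–19:45.
Lars ∩ Brynn: (none).
Lars ∩ Brynn ∩ Farrukh: (none).
Lars ∩ Brynn ∩ Farrukh ∩ Keiko: (none).
Windows ≥ 45 min: (none).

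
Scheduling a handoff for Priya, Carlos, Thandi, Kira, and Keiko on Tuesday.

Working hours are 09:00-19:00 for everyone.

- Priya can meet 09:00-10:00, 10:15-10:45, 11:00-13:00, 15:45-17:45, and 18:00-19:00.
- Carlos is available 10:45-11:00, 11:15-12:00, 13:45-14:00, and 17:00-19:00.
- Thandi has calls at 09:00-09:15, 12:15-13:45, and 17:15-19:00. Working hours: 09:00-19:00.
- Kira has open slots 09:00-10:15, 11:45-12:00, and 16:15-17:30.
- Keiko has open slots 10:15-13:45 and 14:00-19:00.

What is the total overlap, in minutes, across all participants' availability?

30 minutes

Thandi free within 09:00–19:00: 09:15–12:15, 13:45–17:15.
Priya ∩ Carlos: 11:15–12:00, 17:00–17:45, 18:00–19:00.
Priya ∩ Carlos ∩ Thandi: 11:15–12:00, 17:00–17:15.
Priya ∩ Carlos ∩ Thandi ∩ Kira: 11:45–12:00, 17:00–17:15.
Priya ∩ Carlos ∩ Thandi ∩ Kira ∩ Keiko: 11:45–12:00, 17:00–17:15.
Total common minutes: 15 + 15 = 30.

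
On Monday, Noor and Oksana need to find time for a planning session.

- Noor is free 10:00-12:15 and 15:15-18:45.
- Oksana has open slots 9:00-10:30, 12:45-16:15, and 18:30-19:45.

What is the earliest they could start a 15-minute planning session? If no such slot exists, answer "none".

10:00

Noor ∩ Oksana: 10:00–10:30, 15:15–16:15, 18:30–18:45.
Windows ≥ 15 min: 10:00–10:30, 15:15–16:15, 18:30–18:45.
Earliest such window starts at 10:00.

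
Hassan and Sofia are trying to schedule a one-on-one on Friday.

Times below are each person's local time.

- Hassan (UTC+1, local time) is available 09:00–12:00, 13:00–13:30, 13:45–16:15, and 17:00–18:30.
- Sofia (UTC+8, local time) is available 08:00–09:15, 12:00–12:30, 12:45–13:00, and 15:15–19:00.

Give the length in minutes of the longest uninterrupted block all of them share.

180 minutes

Hassan → UTC: 08:00–11:00, 12:00–12:30, 12:45–15:15, 16:00–17:30.
Sofia → UTC: 00:00–01:15, 04:00–04:30, 04:45–05:00, 07:15–11:00.
Hassan ∩ Sofia: 08:00–11:00.
Single common window of 180 minutes.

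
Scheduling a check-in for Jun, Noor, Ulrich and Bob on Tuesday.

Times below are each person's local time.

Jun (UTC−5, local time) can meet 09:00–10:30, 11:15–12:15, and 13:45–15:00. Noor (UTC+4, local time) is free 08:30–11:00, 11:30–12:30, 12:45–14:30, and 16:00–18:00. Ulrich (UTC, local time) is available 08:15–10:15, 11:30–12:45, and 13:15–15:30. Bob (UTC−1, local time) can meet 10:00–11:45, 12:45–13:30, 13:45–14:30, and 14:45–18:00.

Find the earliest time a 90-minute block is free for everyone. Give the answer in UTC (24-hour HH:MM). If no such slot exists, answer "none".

none

Jun → UTC: 14:00–15:30, 16:15–17:15, 18:45–20:00.
Noor → UTC: 04:30–07:00, 07:30–08:30, 08:45–10:30, 12:00–14:00.
Ulrich → UTC: 08:15–10:15, 11:30–12:45, 13:15–15:30.
Bob → UTC: 11:00–12:45, 13:45–14:30, 14:45–15:30, 15:45–19:00.
Jun ∩ Noor: (none).
Jun ∩ Noor ∩ Ulrich: (none).
Jun ∩ Noor ∩ Ulrich ∩ Bob: (none).
Windows ≥ 90 min: (none).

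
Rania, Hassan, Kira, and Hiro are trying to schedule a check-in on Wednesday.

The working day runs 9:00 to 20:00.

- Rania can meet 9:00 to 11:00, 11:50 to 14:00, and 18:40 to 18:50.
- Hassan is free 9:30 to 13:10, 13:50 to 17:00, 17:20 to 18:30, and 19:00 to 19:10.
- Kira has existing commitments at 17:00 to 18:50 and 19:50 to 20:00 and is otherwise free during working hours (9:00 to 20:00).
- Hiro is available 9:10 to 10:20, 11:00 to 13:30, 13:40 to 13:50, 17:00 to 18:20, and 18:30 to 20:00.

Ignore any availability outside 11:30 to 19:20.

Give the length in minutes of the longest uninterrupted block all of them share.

80 minutes

Kira free within 09:00–20:00: 09:00–17:00, 18:50–19:50.
Rania ∩ Hassan: 09:30–11:00, 11:50–13:10, 13:50–14:00.
Rania ∩ Hassan ∩ Kira: 09:30–11:00, 11:50–13:10, 13:50–14:00.
Rania ∩ Hassan ∩ Kira ∩ Hiro: 09:30–10:20, 11:50–13:10.
Restricted to 11:30–19:20: 11:50–13:10.
Single common window of 80 minutes.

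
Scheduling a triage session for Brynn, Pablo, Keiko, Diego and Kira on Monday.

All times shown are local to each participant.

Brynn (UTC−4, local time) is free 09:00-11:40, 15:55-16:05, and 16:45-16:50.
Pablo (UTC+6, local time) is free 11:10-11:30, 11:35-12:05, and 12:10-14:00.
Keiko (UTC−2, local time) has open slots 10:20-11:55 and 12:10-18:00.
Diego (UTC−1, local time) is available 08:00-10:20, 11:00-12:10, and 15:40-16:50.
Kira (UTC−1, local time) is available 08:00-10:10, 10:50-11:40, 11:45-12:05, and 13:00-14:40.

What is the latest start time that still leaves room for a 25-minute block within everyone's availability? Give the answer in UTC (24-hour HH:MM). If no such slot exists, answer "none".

none

Brynn → UTC: 13:00–15:40, 19:55–20:05, 20:45–20:50.
Pablo → UTC: 05:10–05:30, 05:35–06:05, 06:10–08:00.
Keiko → UTC: 12:20–13:55, 14:10–20:00.
Diego → UTC: 09:00–11:20, 12:00–13:10, 16:40–17:50.
Kira → UTC: 09:00–11:10, 11:50–12:40, 12:45–13:05, 14:00–15:40.
Brynn ∩ Pablo: (none).
Brynn ∩ Pablo ∩ Keiko: (none).
Brynn ∩ Pablo ∩ Keiko ∩ Diego: (none).
Brynn ∩ Pablo ∩ Keiko ∩ Diego ∩ Kira: (none).
Windows ≥ 25 min: (none).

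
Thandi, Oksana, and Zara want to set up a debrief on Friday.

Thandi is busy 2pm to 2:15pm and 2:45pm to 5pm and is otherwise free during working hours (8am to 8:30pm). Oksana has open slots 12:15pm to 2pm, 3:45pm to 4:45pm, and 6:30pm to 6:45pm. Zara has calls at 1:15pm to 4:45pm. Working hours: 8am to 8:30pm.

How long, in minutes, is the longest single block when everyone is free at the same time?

60 minutes

Thandi free within 08:00–20:30: 08:00–14:00, 14:15–14:45, 17:00–20:30.
Zara free within 08:00–20:30: 08:00–13:15, 16:45–20:30.
Thandi ∩ Oksana: 12:15–14:00, 18:30–18:45.
Thandi ∩ Oksana ∩ Zara: 12:15–13:15, 18:30–18:45.
Common window lengths: 60, 15 min; longest is 60.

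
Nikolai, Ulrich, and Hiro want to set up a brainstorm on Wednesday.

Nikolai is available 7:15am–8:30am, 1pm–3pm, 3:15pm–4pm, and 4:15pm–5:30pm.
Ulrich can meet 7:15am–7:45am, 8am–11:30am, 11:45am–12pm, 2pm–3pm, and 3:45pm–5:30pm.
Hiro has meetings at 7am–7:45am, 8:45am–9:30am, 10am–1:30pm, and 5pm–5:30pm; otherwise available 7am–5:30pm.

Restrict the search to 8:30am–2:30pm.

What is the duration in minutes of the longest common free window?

30 minutes

Hiro free within 07:00–17:30: 07:45–08:45, 09:30–10:00, 13:30–17:00.
Nikolai ∩ Ulrich: 07:15–07:45, 08:00–08:30, 14:00–15:00, 15:45–16:00, 16:15–17:30.
Nikolai ∩ Ulrich ∩ Hiro: 08:00–08:30, 14:00–15:00, 15:45–16:00, 16:15–17:00.
Restricted to 08:30–14:30: 14:00–14:30.
Single common window of 30 minutes.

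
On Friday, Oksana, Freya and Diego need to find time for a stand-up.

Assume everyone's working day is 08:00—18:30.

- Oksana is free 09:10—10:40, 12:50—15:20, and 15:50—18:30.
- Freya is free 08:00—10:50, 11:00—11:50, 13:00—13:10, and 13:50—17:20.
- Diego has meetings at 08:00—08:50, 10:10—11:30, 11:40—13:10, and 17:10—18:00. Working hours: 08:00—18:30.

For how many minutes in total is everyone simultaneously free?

230 minutes

Diego free within 08:00–18:30: 08:50–10:10, 11:30–11:40, 13:10–17:10, 18:00–18:30.
Oksana ∩ Freya: 09:10–10:40, 13:00–13:10, 13:50–15:20, 15:50–17:20.
Oksana ∩ Freya ∩ Diego: 09:10–10:10, 13:50–15:20, 15:50–17:10.
Total common minutes: 60 + 90 + 80 = 230.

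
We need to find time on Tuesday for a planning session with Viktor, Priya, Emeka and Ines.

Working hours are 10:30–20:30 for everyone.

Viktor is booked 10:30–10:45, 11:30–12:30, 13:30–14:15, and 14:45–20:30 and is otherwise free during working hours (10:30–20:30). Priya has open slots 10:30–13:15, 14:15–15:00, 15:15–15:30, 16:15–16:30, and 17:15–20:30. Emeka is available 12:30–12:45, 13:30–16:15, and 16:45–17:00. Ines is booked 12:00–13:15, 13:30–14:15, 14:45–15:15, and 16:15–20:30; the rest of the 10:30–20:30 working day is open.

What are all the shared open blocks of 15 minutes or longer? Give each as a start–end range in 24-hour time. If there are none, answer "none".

Viktor free within 10:30–20:30: 10:45–11:30, 12:30–13:30, 14:15–14:45.
Ines free within 10:30–20:30: 10:30–12:00, 13:15–13:30, 14:15–14:45, 15:15–16:15.
Viktor ∩ Priya: 10:45–11:30, 12:30–13:15, 14:15–14:45.
Viktor ∩ Priya ∩ Emeka: 12:30–12:45, 14:15–14:45.
Viktor ∩ Priya ∩ Emeka ∩ Ines: 14:15–14:45.
Windows ≥ 15 min: 14:15–14:45.

14:15–14:45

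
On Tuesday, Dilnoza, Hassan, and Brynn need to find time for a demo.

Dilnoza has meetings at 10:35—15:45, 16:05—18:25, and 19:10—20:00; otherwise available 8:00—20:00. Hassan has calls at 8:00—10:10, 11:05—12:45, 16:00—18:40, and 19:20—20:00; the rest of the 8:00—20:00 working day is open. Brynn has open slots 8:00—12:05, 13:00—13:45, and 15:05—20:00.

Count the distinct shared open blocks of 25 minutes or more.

Dilnoza free within 08:00–20:00: 08:00–10:35, 15:45–16:05, 18:25–19:10.
Hassan free within 08:00–20:00: 10:10–11:05, 12:45–16:00, 18:40–19:20.
Dilnoza ∩ Hassan: 10:10–10:35, 15:45–16:00, 18:40–19:10.
Dilnoza ∩ Hassan ∩ Brynn: 10:10–10:35, 15:45–16:00, 18:40–19:10.
Windows ≥ 25 min: 10:10–10:35, 18:40–19:10.
That's 2 windows.

2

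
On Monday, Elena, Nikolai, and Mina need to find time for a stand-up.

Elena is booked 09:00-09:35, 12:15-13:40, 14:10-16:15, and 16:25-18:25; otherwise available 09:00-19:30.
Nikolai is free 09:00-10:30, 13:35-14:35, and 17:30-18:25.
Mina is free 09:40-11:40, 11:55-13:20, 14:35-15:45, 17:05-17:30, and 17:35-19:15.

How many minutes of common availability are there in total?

50 minutes

Elena free within 09:00–19:30: 09:35–12:15, 13:40–14:10, 16:15–16:25, 18:25–19:30.
Elena ∩ Nikolai: 09:35–10:30, 13:40–14:10.
Elena ∩ Nikolai ∩ Mina: 09:40–10:30.
Total common minutes: 50.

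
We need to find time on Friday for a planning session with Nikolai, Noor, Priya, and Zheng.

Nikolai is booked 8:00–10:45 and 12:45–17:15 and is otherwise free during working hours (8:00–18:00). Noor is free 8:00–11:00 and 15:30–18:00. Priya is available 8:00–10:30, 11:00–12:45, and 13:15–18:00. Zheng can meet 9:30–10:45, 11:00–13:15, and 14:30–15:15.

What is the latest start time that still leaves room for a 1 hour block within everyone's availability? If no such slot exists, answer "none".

Nikolai free within 08:00–18:00: 10:45–12:45, 17:15–18:00.
Nikolai ∩ Noor: 10:45–11:00, 17:15–18:00.
Nikolai ∩ Noor ∩ Priya: 17:15–18:00.
Nikolai ∩ Noor ∩ Priya ∩ Zheng: (none).
Windows ≥ 60 min: (none).

none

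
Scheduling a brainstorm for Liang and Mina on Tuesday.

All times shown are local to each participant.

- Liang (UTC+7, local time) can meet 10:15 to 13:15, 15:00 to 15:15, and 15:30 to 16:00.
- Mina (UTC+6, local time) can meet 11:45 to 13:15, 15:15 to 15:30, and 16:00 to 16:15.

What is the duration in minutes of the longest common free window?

Liang → UTC: 03:15–06:15, 08:00–08:15, 08:30–09:00.
Mina → UTC: 05:45–07:15, 09:15–09:30, 10:00–10:15.
Liang ∩ Mina: 05:45–06:15.
Single common window of 30 minutes.

30 minutes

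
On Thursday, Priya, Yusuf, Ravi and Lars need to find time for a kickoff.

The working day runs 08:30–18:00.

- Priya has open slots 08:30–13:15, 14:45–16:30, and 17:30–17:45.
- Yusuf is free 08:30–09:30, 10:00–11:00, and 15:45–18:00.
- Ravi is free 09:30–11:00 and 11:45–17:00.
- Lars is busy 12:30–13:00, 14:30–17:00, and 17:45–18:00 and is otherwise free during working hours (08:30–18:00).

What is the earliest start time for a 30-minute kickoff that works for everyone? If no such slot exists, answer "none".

Lars free within 08:30–18:00: 08:30–12:30, 13:00–14:30, 17:00–17:45.
Priya ∩ Yusuf: 08:30–09:30, 10:00–11:00, 15:45–16:30, 17:30–17:45.
Priya ∩ Yusuf ∩ Ravi: 10:00–11:00, 15:45–16:30.
Priya ∩ Yusuf ∩ Ravi ∩ Lars: 10:00–11:00.
Windows ≥ 30 min: 10:00–11:00.
Earliest such window starts at 10:00.

10:00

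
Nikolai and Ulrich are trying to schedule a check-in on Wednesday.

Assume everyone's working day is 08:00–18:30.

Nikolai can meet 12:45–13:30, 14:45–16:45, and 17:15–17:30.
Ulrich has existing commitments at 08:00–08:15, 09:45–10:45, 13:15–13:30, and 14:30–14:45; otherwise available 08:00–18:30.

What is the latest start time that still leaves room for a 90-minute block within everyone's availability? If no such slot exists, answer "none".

Ulrich free within 08:00–18:30: 08:15–09:45, 10:45–13:15, 13:30–14:30, 14:45–18:30.
Nikolai ∩ Ulrich: 12:45–13:15, 14:45–16:45, 17:15–17:30.
Windows ≥ 90 min: 14:45–16:45.
Latest start in the last window 14:45–16:45 is 16:45 − 90 min = 15:15.

15:15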